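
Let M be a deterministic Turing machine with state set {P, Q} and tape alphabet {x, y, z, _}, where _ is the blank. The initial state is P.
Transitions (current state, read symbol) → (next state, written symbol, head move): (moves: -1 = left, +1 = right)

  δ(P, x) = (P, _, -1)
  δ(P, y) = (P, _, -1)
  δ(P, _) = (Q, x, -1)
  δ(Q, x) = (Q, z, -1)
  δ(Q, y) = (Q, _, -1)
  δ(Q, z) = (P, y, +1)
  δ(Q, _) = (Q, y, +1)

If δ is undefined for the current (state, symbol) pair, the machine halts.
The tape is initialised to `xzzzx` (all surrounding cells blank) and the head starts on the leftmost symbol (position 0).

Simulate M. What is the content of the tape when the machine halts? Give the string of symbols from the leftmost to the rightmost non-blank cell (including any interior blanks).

state=P head=0 tape=_____[x]zzzx   (P,x)→(P,_,-1)
state=P head=-1 tape=____[_]_zzzx   (P,_)→(Q,x,-1)
state=Q head=-2 tape=___[_]x_zzzx   (Q,_)→(Q,y,+1)
state=Q head=-1 tape=___y[x]_zzzx   (Q,x)→(Q,z,-1)
state=Q head=-2 tape=___[y]z_zzzx   (Q,y)→(Q,_,-1)
state=Q head=-3 tape=__[_]_z_zzzx   (Q,_)→(Q,y,+1)
state=Q head=-2 tape=__y[_]z_zzzx   (Q,_)→(Q,y,+1)
state=Q head=-1 tape=__yy[z]_zzzx   (Q,z)→(P,y,+1)
state=P head=0 tape=__yyy[_]zzzx   (P,_)→(Q,x,-1)
state=Q head=-1 tape=__yy[y]xzzzx   (Q,y)→(Q,_,-1)
state=Q head=-2 tape=__y[y]_xzzzx   (Q,y)→(Q,_,-1)
state=Q head=-3 tape=__[y]__xzzzx   (Q,y)→(Q,_,-1)
state=Q head=-4 tape=_[_]___xzzzx   (Q,_)→(Q,y,+1)
state=Q head=-3 tape=_y[_]__xzzzx   (Q,_)→(Q,y,+1)
state=Q head=-2 tape=_yy[_]_xzzzx   (Q,_)→(Q,y,+1)
state=Q head=-1 tape=_yyy[_]xzzzx   (Q,_)→(Q,y,+1)
state=Q head=0 tape=_yyyy[x]zzzx   (Q,x)→(Q,z,-1)
state=Q head=-1 tape=_yyy[y]zzzzx   (Q,y)→(Q,_,-1)
state=Q head=-2 tape=_yy[y]_zzzzx   (Q,y)→(Q,_,-1)
state=Q head=-3 tape=_y[y]__zzzzx   (Q,y)→(Q,_,-1)
state=Q head=-4 tape=_[y]___zzzzx   (Q,y)→(Q,_,-1)
state=Q head=-5 tape=[_]____zzzzx   (Q,_)→(Q,y,+1)
state=Q head=-4 tape=y[_]___zzzzx   (Q,_)→(Q,y,+1)
state=Q head=-3 tape=yy[_]__zzzzx   (Q,_)→(Q,y,+1)
state=Q head=-2 tape=yyy[_]_zzzzx   (Q,_)→(Q,y,+1)
state=Q head=-1 tape=yyyy[_]zzzzx   (Q,_)→(Q,y,+1)
state=Q head=0 tape=yyyyy[z]zzzx   (Q,z)→(P,y,+1)
state=P head=1 tape=yyyyyy[z]zzx
The non-blank tape span at halt is yyyyyyzzzx.

yyyyyyzzzx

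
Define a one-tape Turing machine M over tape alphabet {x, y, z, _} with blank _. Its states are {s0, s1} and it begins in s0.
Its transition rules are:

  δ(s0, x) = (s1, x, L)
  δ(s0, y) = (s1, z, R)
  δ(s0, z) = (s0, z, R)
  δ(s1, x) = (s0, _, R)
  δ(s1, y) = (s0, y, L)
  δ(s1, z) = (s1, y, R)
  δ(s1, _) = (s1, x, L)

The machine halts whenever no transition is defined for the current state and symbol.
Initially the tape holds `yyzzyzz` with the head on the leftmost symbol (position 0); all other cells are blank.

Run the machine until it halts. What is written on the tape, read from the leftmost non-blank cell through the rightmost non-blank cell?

zzyzzzz

state=s0 head=0 tape=[y]yzzyzz__   (s0,y)→(s1,z,R)
state=s1 head=1 tape=z[y]zzyzz__   (s1,y)→(s0,y,L)
state=s0 head=0 tape=[z]yzzyzz__   (s0,z)→(s0,z,R)
state=s0 head=1 tape=z[y]zzyzz__   (s0,y)→(s1,z,R)
state=s1 head=2 tape=zz[z]zyzz__   (s1,z)→(s1,y,R)
state=s1 head=3 tape=zzy[z]yzz__   (s1,z)→(s1,y,R)
state=s1 head=4 tape=zzyy[y]zz__   (s1,y)→(s0,y,L)
state=s0 head=3 tape=zzy[y]yzz__   (s0,y)→(s1,z,R)
state=s1 head=4 tape=zzyz[y]zz__   (s1,y)→(s0,y,L)
state=s0 head=3 tape=zzy[z]yzz__   (s0,z)→(s0,z,R)
state=s0 head=4 tape=zzyz[y]zz__   (s0,y)→(s1,z,R)
state=s1 head=5 tape=zzyzz[z]z__   (s1,z)→(s1,y,R)
state=s1 head=6 tape=zzyzzy[z]__   (s1,z)→(s1,y,R)
state=s1 head=7 tape=zzyzzyy[_]_   (s1,_)→(s1,x,L)
state=s1 head=6 tape=zzyzzy[y]x_   (s1,y)→(s0,y,L)
state=s0 head=5 tape=zzyzz[y]yx_   (s0,y)→(s1,z,R)
state=s1 head=6 tape=zzyzzz[y]x_   (s1,y)→(s0,y,L)
state=s0 head=5 tape=zzyzz[z]yx_   (s0,z)→(s0,z,R)
state=s0 head=6 tape=zzyzzz[y]x_   (s0,y)→(s1,z,R)
state=s1 head=7 tape=zzyzzzz[x]_   (s1,x)→(s0,_,R)
state=s0 head=8 tape=zzyzzzz_[_]
The non-blank tape span at halt is zzyzzzz.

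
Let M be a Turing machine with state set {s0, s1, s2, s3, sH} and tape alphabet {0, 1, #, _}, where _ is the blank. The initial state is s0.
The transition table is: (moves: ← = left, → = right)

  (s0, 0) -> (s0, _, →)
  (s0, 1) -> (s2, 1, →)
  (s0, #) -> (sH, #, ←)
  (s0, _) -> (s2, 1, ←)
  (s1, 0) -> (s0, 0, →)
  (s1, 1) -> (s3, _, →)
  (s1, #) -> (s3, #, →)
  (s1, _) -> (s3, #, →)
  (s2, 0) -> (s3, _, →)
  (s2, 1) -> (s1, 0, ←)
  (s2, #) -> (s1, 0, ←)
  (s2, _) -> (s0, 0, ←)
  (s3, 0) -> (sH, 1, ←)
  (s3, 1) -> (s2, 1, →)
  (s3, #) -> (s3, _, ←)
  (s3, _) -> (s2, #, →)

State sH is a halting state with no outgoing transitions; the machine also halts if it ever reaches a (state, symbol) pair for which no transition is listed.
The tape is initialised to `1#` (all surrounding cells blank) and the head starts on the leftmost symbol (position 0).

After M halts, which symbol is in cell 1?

1

state=s0 head=0 tape=[1]#   (s0,1)→(s2,1,→)
state=s2 head=1 tape=1[#]   (s2,#)→(s1,0,←)
state=s1 head=0 tape=[1]0   (s1,1)→(s3,_,→)
state=s3 head=1 tape=_[0]   (s3,0)→(sH,1,←)
state=sH head=0 tape=[_]1
Cell 1 holds 1 when M halts.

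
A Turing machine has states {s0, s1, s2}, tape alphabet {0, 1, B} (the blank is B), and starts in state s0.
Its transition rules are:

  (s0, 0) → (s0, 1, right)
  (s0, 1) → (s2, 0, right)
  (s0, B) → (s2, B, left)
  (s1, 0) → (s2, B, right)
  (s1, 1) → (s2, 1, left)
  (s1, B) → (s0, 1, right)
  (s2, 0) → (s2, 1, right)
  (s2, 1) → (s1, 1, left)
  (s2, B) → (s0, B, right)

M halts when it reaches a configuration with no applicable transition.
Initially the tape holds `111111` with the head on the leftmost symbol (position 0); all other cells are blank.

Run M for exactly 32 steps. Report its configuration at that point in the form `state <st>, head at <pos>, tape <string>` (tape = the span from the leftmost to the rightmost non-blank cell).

state s2, head at 6, tape 111110

s0 | [1]11111BB   read 1 → write 0, move right, go to s2
s2 | 0[1]1111BB   read 1 → write 1, move left, go to s1
s1 | [0]11111BB   read 0 → write B, move right, go to s2
s2 | B[1]1111BB   read 1 → write 1, move left, go to s1
s1 | [B]11111BB   read B → write 1, move right, go to s0
s0 | 1[1]1111BB   read 1 → write 0, move right, go to s2
s2 | 10[1]111BB   read 1 → write 1, move left, go to s1
s1 | 1[0]1111BB   read 0 → write B, move right, go to s2
s2 | 1B[1]111BB   read 1 → write 1, move left, go to s1
s1 | 1[B]1111BB   read B → write 1, move right, go to s0
s0 | 11[1]111BB   read 1 → write 0, move right, go to s2
s2 | 110[1]11BB   read 1 → write 1, move left, go to s1
s1 | 11[0]111BB   read 0 → write B, move right, go to s2
s2 | 11B[1]11BB   read 1 → write 1, move left, go to s1
s1 | 11[B]111BB   read B → write 1, move right, go to s0
s0 | 111[1]11BB   read 1 → write 0, move right, go to s2
s2 | 1110[1]1BB   read 1 → write 1, move left, go to s1
s1 | 111[0]11BB   read 0 → write B, move right, go to s2
s2 | 111B[1]1BB   read 1 → write 1, move left, go to s1
s1 | 111[B]11BB   read B → write 1, move right, go to s0
s0 | 1111[1]1BB   read 1 → write 0, move right, go to s2
s2 | 11110[1]BB   read 1 → write 1, move left, go to s1
s1 | 1111[0]1BB   read 0 → write B, move right, go to s2
s2 | 1111B[1]BB   read 1 → write 1, move left, go to s1
s1 | 1111[B]1BB   read B → write 1, move right, go to s0
s0 | 11111[1]BB   read 1 → write 0, move right, go to s2
s2 | 111110[B]B   read B → write B, move right, go to s0
s0 | 111110B[B]   read B → write B, move left, go to s2
s2 | 111110[B]B   read B → write B, move right, go to s0
s0 | 111110B[B]   read B → write B, move left, go to s2
s2 | 111110[B]B   read B → write B, move right, go to s0
s0 | 111110B[B]   read B → write B, move left, go to s2
s2 | 111110[B]B
After 32 steps: state s2, head at 6, tape 111110.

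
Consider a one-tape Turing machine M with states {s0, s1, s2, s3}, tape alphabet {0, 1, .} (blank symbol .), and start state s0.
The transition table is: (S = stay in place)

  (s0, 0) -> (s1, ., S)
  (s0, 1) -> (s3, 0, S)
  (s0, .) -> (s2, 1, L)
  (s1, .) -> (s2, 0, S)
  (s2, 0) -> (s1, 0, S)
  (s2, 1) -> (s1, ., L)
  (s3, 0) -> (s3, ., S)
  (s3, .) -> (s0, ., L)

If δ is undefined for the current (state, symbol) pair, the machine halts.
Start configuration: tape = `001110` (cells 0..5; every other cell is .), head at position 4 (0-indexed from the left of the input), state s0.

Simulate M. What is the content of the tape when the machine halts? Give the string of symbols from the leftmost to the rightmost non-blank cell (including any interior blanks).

s0 | 0011[1]0   read 1 → write 0, move S, go to s3
s3 | 0011[0]0   read 0 → write ., move S, go to s3
s3 | 0011[.]0   read . → write ., move L, go to s0
s0 | 001[1].0   read 1 → write 0, move S, go to s3
s3 | 001[0].0   read 0 → write ., move S, go to s3
s3 | 001[.].0   read . → write ., move L, go to s0
s0 | 00[1]..0   read 1 → write 0, move S, go to s3
s3 | 00[0]..0   read 0 → write ., move S, go to s3
s3 | 00[.]..0   read . → write ., move L, go to s0
s0 | 0[0]...0   read 0 → write ., move S, go to s1
s1 | 0[.]...0   read . → write 0, move S, go to s2
s2 | 0[0]...0   read 0 → write 0, move S, go to s1
s1 | 0[0]...0
The non-blank tape span at halt is 00...0.

00...0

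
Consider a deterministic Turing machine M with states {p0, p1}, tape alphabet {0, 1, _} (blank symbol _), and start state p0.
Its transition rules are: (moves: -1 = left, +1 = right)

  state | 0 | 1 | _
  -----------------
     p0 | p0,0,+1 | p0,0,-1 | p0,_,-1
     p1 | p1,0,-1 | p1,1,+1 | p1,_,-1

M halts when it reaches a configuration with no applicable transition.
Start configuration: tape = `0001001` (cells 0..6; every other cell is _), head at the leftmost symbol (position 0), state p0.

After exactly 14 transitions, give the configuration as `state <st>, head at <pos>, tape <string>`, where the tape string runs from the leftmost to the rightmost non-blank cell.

state p0, head at 6, tape 0000000

p0 | [0]001001_   read 0 → write 0, move +1, go to p0
p0 | 0[0]01001_   read 0 → write 0, move +1, go to p0
p0 | 00[0]1001_   read 0 → write 0, move +1, go to p0
p0 | 000[1]001_   read 1 → write 0, move -1, go to p0
p0 | 00[0]0001_   read 0 → write 0, move +1, go to p0
p0 | 000[0]001_   read 0 → write 0, move +1, go to p0
p0 | 0000[0]01_   read 0 → write 0, move +1, go to p0
p0 | 00000[0]1_   read 0 → write 0, move +1, go to p0
p0 | 000000[1]_   read 1 → write 0, move -1, go to p0
p0 | 00000[0]0_   read 0 → write 0, move +1, go to p0
p0 | 000000[0]_   read 0 → write 0, move +1, go to p0
p0 | 0000000[_]   read _ → write _, move -1, go to p0
p0 | 000000[0]_   read 0 → write 0, move +1, go to p0
p0 | 0000000[_]   read _ → write _, move -1, go to p0
p0 | 000000[0]_
After 14 steps: state p0, head at 6, tape 0000000.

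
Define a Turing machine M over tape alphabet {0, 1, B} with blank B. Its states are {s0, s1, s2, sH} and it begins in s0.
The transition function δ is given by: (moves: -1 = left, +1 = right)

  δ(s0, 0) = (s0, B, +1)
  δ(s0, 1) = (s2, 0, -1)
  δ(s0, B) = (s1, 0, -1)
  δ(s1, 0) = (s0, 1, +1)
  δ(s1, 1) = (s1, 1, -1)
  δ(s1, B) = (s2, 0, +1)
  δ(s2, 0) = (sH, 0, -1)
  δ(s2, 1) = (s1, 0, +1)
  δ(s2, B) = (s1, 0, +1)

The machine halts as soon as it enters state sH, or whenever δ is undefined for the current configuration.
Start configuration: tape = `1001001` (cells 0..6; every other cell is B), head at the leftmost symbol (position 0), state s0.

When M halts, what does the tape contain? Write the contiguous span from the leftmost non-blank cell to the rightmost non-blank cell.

s0 | B[1]001001BB   read 1 → write 0, move -1, go to s2
s2 | [B]0001001BB   read B → write 0, move +1, go to s1
s1 | 0[0]001001BB   read 0 → write 1, move +1, go to s0
s0 | 01[0]01001BB   read 0 → write B, move +1, go to s0
s0 | 01B[0]1001BB   read 0 → write B, move +1, go to s0
s0 | 01BB[1]001BB   read 1 → write 0, move -1, go to s2
s2 | 01B[B]0001BB   read B → write 0, move +1, go to s1
s1 | 01B0[0]001BB   read 0 → write 1, move +1, go to s0
s0 | 01B01[0]01BB   read 0 → write B, move +1, go to s0
s0 | 01B01B[0]1BB   read 0 → write B, move +1, go to s0
s0 | 01B01BB[1]BB   read 1 → write 0, move -1, go to s2
s2 | 01B01B[B]0BB   read B → write 0, move +1, go to s1
s1 | 01B01B0[0]BB   read 0 → write 1, move +1, go to s0
s0 | 01B01B01[B]B   read B → write 0, move -1, go to s1
s1 | 01B01B0[1]0B   read 1 → write 1, move -1, go to s1
s1 | 01B01B[0]10B   read 0 → write 1, move +1, go to s0
s0 | 01B01B1[1]0B   read 1 → write 0, move -1, go to s2
s2 | 01B01B[1]00B   read 1 → write 0, move +1, go to s1
s1 | 01B01B0[0]0B   read 0 → write 1, move +1, go to s0
s0 | 01B01B01[0]B   read 0 → write B, move +1, go to s0
s0 | 01B01B01B[B]   read B → write 0, move -1, go to s1
s1 | 01B01B01[B]0   read B → write 0, move +1, go to s2
s2 | 01B01B010[0]   read 0 → write 0, move -1, go to sH
sH | 01B01B01[0]0
The non-blank tape span at halt is 01B01B0100.

01B01B0100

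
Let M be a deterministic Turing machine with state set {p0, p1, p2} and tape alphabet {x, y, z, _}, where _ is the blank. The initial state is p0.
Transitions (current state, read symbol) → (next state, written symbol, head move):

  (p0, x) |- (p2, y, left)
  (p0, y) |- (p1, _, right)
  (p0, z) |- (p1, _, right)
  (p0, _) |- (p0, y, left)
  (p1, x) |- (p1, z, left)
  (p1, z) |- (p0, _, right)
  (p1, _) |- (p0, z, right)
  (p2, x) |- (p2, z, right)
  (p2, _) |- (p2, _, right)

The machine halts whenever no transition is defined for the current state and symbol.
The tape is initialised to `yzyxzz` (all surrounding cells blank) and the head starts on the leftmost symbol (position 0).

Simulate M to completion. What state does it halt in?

p0 | [y]zyxzz__   read y → write _, move right, go to p1
p1 | _[z]yxzz__   read z → write _, move right, go to p0
p0 | __[y]xzz__   read y → write _, move right, go to p1
p1 | ___[x]zz__   read x → write z, move left, go to p1
p1 | __[_]zzz__   read _ → write z, move right, go to p0
p0 | __z[z]zz__   read z → write _, move right, go to p1
p1 | __z_[z]z__   read z → write _, move right, go to p0
p0 | __z__[z]__   read z → write _, move right, go to p1
p1 | __z___[_]_   read _ → write z, move right, go to p0
p0 | __z___z[_]   read _ → write y, move left, go to p0
p0 | __z___[z]y   read z → write _, move right, go to p1
p1 | __z____[y]
No transition is defined for (p1, y); M halts in state p1.

p1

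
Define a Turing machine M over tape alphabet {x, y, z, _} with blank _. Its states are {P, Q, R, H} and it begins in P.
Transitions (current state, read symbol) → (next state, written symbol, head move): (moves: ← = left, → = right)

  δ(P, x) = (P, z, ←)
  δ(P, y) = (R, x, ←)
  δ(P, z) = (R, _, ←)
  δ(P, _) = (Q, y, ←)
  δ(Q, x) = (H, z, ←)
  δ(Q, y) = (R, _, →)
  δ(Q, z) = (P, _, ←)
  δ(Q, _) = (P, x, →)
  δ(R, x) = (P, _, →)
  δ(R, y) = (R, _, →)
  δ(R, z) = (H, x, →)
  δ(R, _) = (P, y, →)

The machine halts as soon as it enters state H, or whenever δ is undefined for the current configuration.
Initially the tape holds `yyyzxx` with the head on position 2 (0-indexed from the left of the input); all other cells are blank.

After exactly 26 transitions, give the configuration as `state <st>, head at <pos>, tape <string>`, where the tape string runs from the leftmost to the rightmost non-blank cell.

state=P head=2 tape=yy[y]zxx   (P,y)→(R,x,←)
state=R head=1 tape=y[y]xzxx   (R,y)→(R,_,→)
state=R head=2 tape=y_[x]zxx   (R,x)→(P,_,→)
state=P head=3 tape=y__[z]xx   (P,z)→(R,_,←)
state=R head=2 tape=y_[_]_xx   (R,_)→(P,y,→)
state=P head=3 tape=y_y[_]xx   (P,_)→(Q,y,←)
state=Q head=2 tape=y_[y]yxx   (Q,y)→(R,_,→)
state=R head=3 tape=y__[y]xx   (R,y)→(R,_,→)
state=R head=4 tape=y___[x]x   (R,x)→(P,_,→)
state=P head=5 tape=y____[x]   (P,x)→(P,z,←)
state=P head=4 tape=y___[_]z   (P,_)→(Q,y,←)
state=Q head=3 tape=y__[_]yz   (Q,_)→(P,x,→)
state=P head=4 tape=y__x[y]z   (P,y)→(R,x,←)
state=R head=3 tape=y__[x]xz   (R,x)→(P,_,→)
state=P head=4 tape=y___[x]z   (P,x)→(P,z,←)
state=P head=3 tape=y__[_]zz   (P,_)→(Q,y,←)
state=Q head=2 tape=y_[_]yzz   (Q,_)→(P,x,→)
state=P head=3 tape=y_x[y]zz   (P,y)→(R,x,←)
state=R head=2 tape=y_[x]xzz   (R,x)→(P,_,→)
state=P head=3 tape=y__[x]zz   (P,x)→(P,z,←)
state=P head=2 tape=y_[_]zzz   (P,_)→(Q,y,←)
state=Q head=1 tape=y[_]yzzz   (Q,_)→(P,x,→)
state=P head=2 tape=yx[y]zzz   (P,y)→(R,x,←)
state=R head=1 tape=y[x]xzzz   (R,x)→(P,_,→)
state=P head=2 tape=y_[x]zzz   (P,x)→(P,z,←)
state=P head=1 tape=y[_]zzzz   (P,_)→(Q,y,←)
state=Q head=0 tape=[y]yzzzz
After 26 steps: state Q, head at 0, tape yyzzzz.

state Q, head at 0, tape yyzzzz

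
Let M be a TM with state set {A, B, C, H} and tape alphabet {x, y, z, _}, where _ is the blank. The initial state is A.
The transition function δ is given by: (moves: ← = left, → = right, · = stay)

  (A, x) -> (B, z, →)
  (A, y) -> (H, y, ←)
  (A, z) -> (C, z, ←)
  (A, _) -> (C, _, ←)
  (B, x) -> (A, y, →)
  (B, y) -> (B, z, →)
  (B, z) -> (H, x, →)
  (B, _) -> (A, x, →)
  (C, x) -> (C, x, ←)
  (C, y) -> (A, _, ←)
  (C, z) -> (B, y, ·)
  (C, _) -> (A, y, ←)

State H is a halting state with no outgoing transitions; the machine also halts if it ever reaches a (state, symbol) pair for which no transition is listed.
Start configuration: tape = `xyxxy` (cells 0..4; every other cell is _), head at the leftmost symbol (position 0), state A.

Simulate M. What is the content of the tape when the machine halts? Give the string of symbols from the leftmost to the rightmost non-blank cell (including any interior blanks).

zzyzx

state=A head=0 tape=[x]yxxy__   (A,x)→(B,z,→)
state=B head=1 tape=z[y]xxy__   (B,y)→(B,z,→)
state=B head=2 tape=zz[x]xy__   (B,x)→(A,y,→)
state=A head=3 tape=zzy[x]y__   (A,x)→(B,z,→)
state=B head=4 tape=zzyz[y]__   (B,y)→(B,z,→)
state=B head=5 tape=zzyzz[_]_   (B,_)→(A,x,→)
state=A head=6 tape=zzyzzx[_]   (A,_)→(C,_,←)
state=C head=5 tape=zzyzz[x]_   (C,x)→(C,x,←)
state=C head=4 tape=zzyz[z]x_   (C,z)→(B,y,·)
state=B head=4 tape=zzyz[y]x_   (B,y)→(B,z,→)
state=B head=5 tape=zzyzz[x]_   (B,x)→(A,y,→)
state=A head=6 tape=zzyzzy[_]   (A,_)→(C,_,←)
state=C head=5 tape=zzyzz[y]_   (C,y)→(A,_,←)
state=A head=4 tape=zzyz[z]__   (A,z)→(C,z,←)
state=C head=3 tape=zzy[z]z__   (C,z)→(B,y,·)
state=B head=3 tape=zzy[y]z__   (B,y)→(B,z,→)
state=B head=4 tape=zzyz[z]__   (B,z)→(H,x,→)
state=H head=5 tape=zzyzx[_]_
The non-blank tape span at halt is zzyzx.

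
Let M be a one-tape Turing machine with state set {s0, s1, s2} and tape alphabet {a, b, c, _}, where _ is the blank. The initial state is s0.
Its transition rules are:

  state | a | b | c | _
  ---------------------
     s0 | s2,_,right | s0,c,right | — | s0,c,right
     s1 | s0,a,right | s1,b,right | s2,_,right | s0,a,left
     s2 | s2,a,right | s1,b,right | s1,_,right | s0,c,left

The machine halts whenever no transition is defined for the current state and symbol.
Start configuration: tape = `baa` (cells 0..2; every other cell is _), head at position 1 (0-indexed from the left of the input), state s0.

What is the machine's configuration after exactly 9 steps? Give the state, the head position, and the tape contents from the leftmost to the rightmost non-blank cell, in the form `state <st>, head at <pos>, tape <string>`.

state s0, head at 4, tape b__c_c

s0 | b[a]a___   read a → write _, move right, go to s2
s2 | b_[a]___   read a → write a, move right, go to s2
s2 | b_a[_]__   read _ → write c, move left, go to s0
s0 | b_[a]c__   read a → write _, move right, go to s2
s2 | b__[c]__   read c → write _, move right, go to s1
s1 | b___[_]_   read _ → write a, move left, go to s0
s0 | b__[_]a_   read _ → write c, move right, go to s0
s0 | b__c[a]_   read a → write _, move right, go to s2
s2 | b__c_[_]   read _ → write c, move left, go to s0
s0 | b__c[_]c
After 9 steps: state s0, head at 4, tape b__c_c.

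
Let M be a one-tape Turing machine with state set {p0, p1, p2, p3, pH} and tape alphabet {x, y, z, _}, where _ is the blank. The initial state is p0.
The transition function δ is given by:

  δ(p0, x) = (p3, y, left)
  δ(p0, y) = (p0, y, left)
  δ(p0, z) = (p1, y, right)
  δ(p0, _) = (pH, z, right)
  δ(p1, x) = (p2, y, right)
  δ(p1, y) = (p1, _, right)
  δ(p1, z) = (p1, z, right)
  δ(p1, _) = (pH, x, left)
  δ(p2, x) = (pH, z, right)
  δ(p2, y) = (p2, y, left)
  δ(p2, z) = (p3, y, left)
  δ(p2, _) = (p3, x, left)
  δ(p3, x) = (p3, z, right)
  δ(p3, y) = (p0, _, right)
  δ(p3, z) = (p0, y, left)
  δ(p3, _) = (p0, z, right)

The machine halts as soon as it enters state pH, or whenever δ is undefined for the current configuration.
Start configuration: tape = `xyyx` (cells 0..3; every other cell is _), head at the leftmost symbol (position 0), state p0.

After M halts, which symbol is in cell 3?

p0 | _[x]yyx__   read x → write y, move left, go to p3
p3 | [_]yyyx__   read _ → write z, move right, go to p0
p0 | z[y]yyx__   read y → write y, move left, go to p0
p0 | [z]yyyx__   read z → write y, move right, go to p1
p1 | y[y]yyx__   read y → write _, move right, go to p1
p1 | y_[y]yx__   read y → write _, move right, go to p1
p1 | y__[y]x__   read y → write _, move right, go to p1
p1 | y___[x]__   read x → write y, move right, go to p2
p2 | y___y[_]_   read _ → write x, move left, go to p3
p3 | y___[y]x_   read y → write _, move right, go to p0
p0 | y____[x]_   read x → write y, move left, go to p3
p3 | y___[_]y_   read _ → write z, move right, go to p0
p0 | y___z[y]_   read y → write y, move left, go to p0
p0 | y___[z]y_   read z → write y, move right, go to p1
p1 | y___y[y]_   read y → write _, move right, go to p1
p1 | y___y_[_]   read _ → write x, move left, go to pH
pH | y___y[_]x
Cell 3 holds y when M halts.

y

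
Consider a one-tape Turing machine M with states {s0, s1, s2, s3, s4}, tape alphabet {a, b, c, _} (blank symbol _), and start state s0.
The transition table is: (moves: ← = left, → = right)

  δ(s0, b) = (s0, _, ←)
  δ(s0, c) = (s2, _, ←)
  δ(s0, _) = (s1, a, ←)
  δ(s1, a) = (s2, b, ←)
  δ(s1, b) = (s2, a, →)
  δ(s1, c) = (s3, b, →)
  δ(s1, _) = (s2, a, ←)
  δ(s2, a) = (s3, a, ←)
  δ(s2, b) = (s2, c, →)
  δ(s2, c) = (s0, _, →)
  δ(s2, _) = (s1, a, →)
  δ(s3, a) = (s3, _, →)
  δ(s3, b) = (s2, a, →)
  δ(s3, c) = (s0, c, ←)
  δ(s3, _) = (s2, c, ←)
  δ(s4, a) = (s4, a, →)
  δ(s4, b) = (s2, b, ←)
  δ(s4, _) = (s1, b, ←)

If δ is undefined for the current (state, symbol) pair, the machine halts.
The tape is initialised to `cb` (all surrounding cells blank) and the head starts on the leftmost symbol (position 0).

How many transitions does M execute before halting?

25

state=s0 head=0 tape=___[c]b_____   (s0,c)→(s2,_,←)
state=s2 head=-1 tape=__[_]_b_____   (s2,_)→(s1,a,→)
state=s1 head=0 tape=__a[_]b_____   (s1,_)→(s2,a,←)
state=s2 head=-1 tape=__[a]ab_____   (s2,a)→(s3,a,←)
state=s3 head=-2 tape=_[_]aab_____   (s3,_)→(s2,c,←)
state=s2 head=-3 tape=[_]caab_____   (s2,_)→(s1,a,→)
state=s1 head=-2 tape=a[c]aab_____   (s1,c)→(s3,b,→)
state=s3 head=-1 tape=ab[a]ab_____   (s3,a)→(s3,_,→)
state=s3 head=0 tape=ab_[a]b_____   (s3,a)→(s3,_,→)
state=s3 head=1 tape=ab__[b]_____   (s3,b)→(s2,a,→)
state=s2 head=2 tape=ab__a[_]____   (s2,_)→(s1,a,→)
state=s1 head=3 tape=ab__aa[_]___   (s1,_)→(s2,a,←)
state=s2 head=2 tape=ab__a[a]a___   (s2,a)→(s3,a,←)
state=s3 head=1 tape=ab__[a]aa___   (s3,a)→(s3,_,→)
state=s3 head=2 tape=ab___[a]a___   (s3,a)→(s3,_,→)
state=s3 head=3 tape=ab____[a]___   (s3,a)→(s3,_,→)
state=s3 head=4 tape=ab_____[_]__   (s3,_)→(s2,c,←)
state=s2 head=3 tape=ab____[_]c__   (s2,_)→(s1,a,→)
state=s1 head=4 tape=ab____a[c]__   (s1,c)→(s3,b,→)
state=s3 head=5 tape=ab____ab[_]_   (s3,_)→(s2,c,←)
state=s2 head=4 tape=ab____a[b]c_   (s2,b)→(s2,c,→)
state=s2 head=5 tape=ab____ac[c]_   (s2,c)→(s0,_,→)
state=s0 head=6 tape=ab____ac_[_]   (s0,_)→(s1,a,←)
state=s1 head=5 tape=ab____ac[_]a   (s1,_)→(s2,a,←)
state=s2 head=4 tape=ab____a[c]aa   (s2,c)→(s0,_,→)
state=s0 head=5 tape=ab____a_[a]a
M halts after 25 transitions.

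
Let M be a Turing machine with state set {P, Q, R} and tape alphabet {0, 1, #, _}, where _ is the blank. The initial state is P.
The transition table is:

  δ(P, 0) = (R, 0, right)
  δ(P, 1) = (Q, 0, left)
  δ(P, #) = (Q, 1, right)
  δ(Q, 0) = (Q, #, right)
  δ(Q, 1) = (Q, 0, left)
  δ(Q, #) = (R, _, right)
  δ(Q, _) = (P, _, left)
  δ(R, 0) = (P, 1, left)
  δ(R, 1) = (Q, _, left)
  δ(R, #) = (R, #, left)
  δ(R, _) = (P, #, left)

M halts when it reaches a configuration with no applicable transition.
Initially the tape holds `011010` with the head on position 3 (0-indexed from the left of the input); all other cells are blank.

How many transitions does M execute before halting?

state=P head=3 tape=011[0]10   (P,0)→(R,0,right)
state=R head=4 tape=0110[1]0   (R,1)→(Q,_,left)
state=Q head=3 tape=011[0]_0   (Q,0)→(Q,#,right)
state=Q head=4 tape=011#[_]0   (Q,_)→(P,_,left)
state=P head=3 tape=011[#]_0   (P,#)→(Q,1,right)
state=Q head=4 tape=0111[_]0   (Q,_)→(P,_,left)
state=P head=3 tape=011[1]_0   (P,1)→(Q,0,left)
state=Q head=2 tape=01[1]0_0   (Q,1)→(Q,0,left)
state=Q head=1 tape=0[1]00_0   (Q,1)→(Q,0,left)
state=Q head=0 tape=[0]000_0   (Q,0)→(Q,#,right)
state=Q head=1 tape=#[0]00_0   (Q,0)→(Q,#,right)
state=Q head=2 tape=##[0]0_0   (Q,0)→(Q,#,right)
state=Q head=3 tape=###[0]_0   (Q,0)→(Q,#,right)
state=Q head=4 tape=####[_]0   (Q,_)→(P,_,left)
state=P head=3 tape=###[#]_0   (P,#)→(Q,1,right)
state=Q head=4 tape=###1[_]0   (Q,_)→(P,_,left)
state=P head=3 tape=###[1]_0   (P,1)→(Q,0,left)
state=Q head=2 tape=##[#]0_0   (Q,#)→(R,_,right)
state=R head=3 tape=##_[0]_0   (R,0)→(P,1,left)
state=P head=2 tape=##[_]1_0
M halts after 19 transitions.

19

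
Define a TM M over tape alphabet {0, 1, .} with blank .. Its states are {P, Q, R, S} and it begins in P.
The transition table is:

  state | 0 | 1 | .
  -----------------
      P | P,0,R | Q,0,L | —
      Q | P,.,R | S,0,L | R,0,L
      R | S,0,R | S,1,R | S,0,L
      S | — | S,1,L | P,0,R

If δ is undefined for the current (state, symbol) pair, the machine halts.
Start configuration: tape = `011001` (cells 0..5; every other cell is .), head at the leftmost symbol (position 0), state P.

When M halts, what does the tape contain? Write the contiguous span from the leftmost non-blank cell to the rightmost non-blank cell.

00.0

P | [0]11001.   read 0 → write 0, move R, go to P
P | 0[1]1001.   read 1 → write 0, move L, go to Q
Q | [0]01001.   read 0 → write ., move R, go to P
P | .[0]1001.   read 0 → write 0, move R, go to P
P | .0[1]001.   read 1 → write 0, move L, go to Q
Q | .[0]0001.   read 0 → write ., move R, go to P
P | ..[0]001.   read 0 → write 0, move R, go to P
P | ..0[0]01.   read 0 → write 0, move R, go to P
P | ..00[0]1.   read 0 → write 0, move R, go to P
P | ..000[1].   read 1 → write 0, move L, go to Q
Q | ..00[0]0.   read 0 → write ., move R, go to P
P | ..00.[0].   read 0 → write 0, move R, go to P
P | ..00.0[.]
The non-blank tape span at halt is 00.0.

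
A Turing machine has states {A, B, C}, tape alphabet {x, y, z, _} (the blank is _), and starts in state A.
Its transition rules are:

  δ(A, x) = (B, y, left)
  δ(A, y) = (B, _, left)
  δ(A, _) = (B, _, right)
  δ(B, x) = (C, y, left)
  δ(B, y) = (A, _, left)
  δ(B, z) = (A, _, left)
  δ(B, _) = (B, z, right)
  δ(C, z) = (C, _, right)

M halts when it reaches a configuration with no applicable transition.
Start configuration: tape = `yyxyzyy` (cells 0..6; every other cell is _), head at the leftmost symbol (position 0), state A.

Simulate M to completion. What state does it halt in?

A

state=A head=0 tape=_[y]yxyzyy   (A,y)→(B,_,left)
state=B head=-1 tape=[_]_yxyzyy   (B,_)→(B,z,right)
state=B head=0 tape=z[_]yxyzyy   (B,_)→(B,z,right)
state=B head=1 tape=zz[y]xyzyy   (B,y)→(A,_,left)
state=A head=0 tape=z[z]_xyzyy
No transition is defined for (A, z); M halts in state A.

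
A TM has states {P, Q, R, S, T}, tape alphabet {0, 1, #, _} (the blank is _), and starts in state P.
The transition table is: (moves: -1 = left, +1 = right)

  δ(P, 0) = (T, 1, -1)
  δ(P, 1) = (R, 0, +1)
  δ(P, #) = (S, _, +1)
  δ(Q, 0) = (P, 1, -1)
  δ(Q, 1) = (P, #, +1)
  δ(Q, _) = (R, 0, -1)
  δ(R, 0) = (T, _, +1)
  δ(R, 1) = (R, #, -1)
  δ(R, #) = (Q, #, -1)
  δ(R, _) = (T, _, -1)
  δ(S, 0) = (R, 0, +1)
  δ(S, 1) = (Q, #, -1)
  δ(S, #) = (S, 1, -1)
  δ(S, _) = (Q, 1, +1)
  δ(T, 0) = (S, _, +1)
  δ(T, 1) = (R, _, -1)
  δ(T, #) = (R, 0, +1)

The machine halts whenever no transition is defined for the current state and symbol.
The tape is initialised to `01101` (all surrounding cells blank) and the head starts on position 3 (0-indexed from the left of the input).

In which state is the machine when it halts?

state=P head=3 tape=011[0]1__   (P,0)→(T,1,-1)
state=T head=2 tape=01[1]11__   (T,1)→(R,_,-1)
state=R head=1 tape=0[1]_11__   (R,1)→(R,#,-1)
state=R head=0 tape=[0]#_11__   (R,0)→(T,_,+1)
state=T head=1 tape=_[#]_11__   (T,#)→(R,0,+1)
state=R head=2 tape=_0[_]11__   (R,_)→(T,_,-1)
state=T head=1 tape=_[0]_11__   (T,0)→(S,_,+1)
state=S head=2 tape=__[_]11__   (S,_)→(Q,1,+1)
state=Q head=3 tape=__1[1]1__   (Q,1)→(P,#,+1)
state=P head=4 tape=__1#[1]__   (P,1)→(R,0,+1)
state=R head=5 tape=__1#0[_]_   (R,_)→(T,_,-1)
state=T head=4 tape=__1#[0]__   (T,0)→(S,_,+1)
state=S head=5 tape=__1#_[_]_   (S,_)→(Q,1,+1)
state=Q head=6 tape=__1#_1[_]   (Q,_)→(R,0,-1)
state=R head=5 tape=__1#_[1]0   (R,1)→(R,#,-1)
state=R head=4 tape=__1#[_]#0   (R,_)→(T,_,-1)
state=T head=3 tape=__1[#]_#0   (T,#)→(R,0,+1)
state=R head=4 tape=__10[_]#0   (R,_)→(T,_,-1)
state=T head=3 tape=__1[0]_#0   (T,0)→(S,_,+1)
state=S head=4 tape=__1_[_]#0   (S,_)→(Q,1,+1)
state=Q head=5 tape=__1_1[#]0
No transition is defined for (Q, #); M halts in state Q.

Q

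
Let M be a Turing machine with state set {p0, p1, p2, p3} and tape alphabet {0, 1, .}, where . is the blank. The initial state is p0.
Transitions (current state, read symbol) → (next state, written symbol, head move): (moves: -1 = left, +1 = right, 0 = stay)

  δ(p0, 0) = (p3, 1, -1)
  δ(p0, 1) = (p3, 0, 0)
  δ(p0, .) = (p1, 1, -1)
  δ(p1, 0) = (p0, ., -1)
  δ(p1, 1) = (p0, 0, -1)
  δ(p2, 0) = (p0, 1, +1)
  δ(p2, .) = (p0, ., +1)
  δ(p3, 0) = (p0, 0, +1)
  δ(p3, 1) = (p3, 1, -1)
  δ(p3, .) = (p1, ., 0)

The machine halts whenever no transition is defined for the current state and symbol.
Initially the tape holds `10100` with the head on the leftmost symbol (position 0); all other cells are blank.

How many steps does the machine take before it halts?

38

p0 | .[1]0100.   read 1 → write 0, move 0, go to p3
p3 | .[0]0100.   read 0 → write 0, move +1, go to p0
p0 | .0[0]100.   read 0 → write 1, move -1, go to p3
p3 | .[0]1100.   read 0 → write 0, move +1, go to p0
p0 | .0[1]100.   read 1 → write 0, move 0, go to p3
p3 | .0[0]100.   read 0 → write 0, move +1, go to p0
p0 | .00[1]00.   read 1 → write 0, move 0, go to p3
p3 | .00[0]00.   read 0 → write 0, move +1, go to p0
p0 | .000[0]0.   read 0 → write 1, move -1, go to p3
p3 | .00[0]10.   read 0 → write 0, move +1, go to p0
p0 | .000[1]0.   read 1 → write 0, move 0, go to p3
p3 | .000[0]0.   read 0 → write 0, move +1, go to p0
p0 | .0000[0].   read 0 → write 1, move -1, go to p3
p3 | .000[0]1.   read 0 → write 0, move +1, go to p0
p0 | .0000[1].   read 1 → write 0, move 0, go to p3
p3 | .0000[0].   read 0 → write 0, move +1, go to p0
p0 | .00000[.]   read . → write 1, move -1, go to p1
p1 | .0000[0]1   read 0 → write ., move -1, go to p0
p0 | .000[0].1   read 0 → write 1, move -1, go to p3
p3 | .00[0]1.1   read 0 → write 0, move +1, go to p0
p0 | .000[1].1   read 1 → write 0, move 0, go to p3
p3 | .000[0].1   read 0 → write 0, move +1, go to p0
p0 | .0000[.]1   read . → write 1, move -1, go to p1
p1 | .000[0]11   read 0 → write ., move -1, go to p0
p0 | .00[0].11   read 0 → write 1, move -1, go to p3
p3 | .0[0]1.11   read 0 → write 0, move +1, go to p0
p0 | .00[1].11   read 1 → write 0, move 0, go to p3
p3 | .00[0].11   read 0 → write 0, move +1, go to p0
p0 | .000[.]11   read . → write 1, move -1, go to p1
p1 | .00[0]111   read 0 → write ., move -1, go to p0
p0 | .0[0].111   read 0 → write 1, move -1, go to p3
p3 | .[0]1.111   read 0 → write 0, move +1, go to p0
p0 | .0[1].111   read 1 → write 0, move 0, go to p3
p3 | .0[0].111   read 0 → write 0, move +1, go to p0
p0 | .00[.]111   read . → write 1, move -1, go to p1
p1 | .0[0]1111   read 0 → write ., move -1, go to p0
p0 | .[0].1111   read 0 → write 1, move -1, go to p3
p3 | [.]1.1111   read . → write ., move 0, go to p1
p1 | [.]1.1111
M halts after 38 transitions.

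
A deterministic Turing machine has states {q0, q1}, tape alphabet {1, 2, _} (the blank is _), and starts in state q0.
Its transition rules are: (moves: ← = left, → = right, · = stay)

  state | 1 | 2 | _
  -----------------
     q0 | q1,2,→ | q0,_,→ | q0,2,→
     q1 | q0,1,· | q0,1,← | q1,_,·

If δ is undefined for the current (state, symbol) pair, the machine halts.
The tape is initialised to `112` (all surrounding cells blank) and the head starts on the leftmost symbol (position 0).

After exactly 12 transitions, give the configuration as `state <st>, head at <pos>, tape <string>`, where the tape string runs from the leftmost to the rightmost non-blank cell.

state q1, head at 3, tape 2_2

state=q0 head=0 tape=[1]12_   (q0,1)→(q1,2,→)
state=q1 head=1 tape=2[1]2_   (q1,1)→(q0,1,·)
state=q0 head=1 tape=2[1]2_   (q0,1)→(q1,2,→)
state=q1 head=2 tape=22[2]_   (q1,2)→(q0,1,←)
state=q0 head=1 tape=2[2]1_   (q0,2)→(q0,_,→)
state=q0 head=2 tape=2_[1]_   (q0,1)→(q1,2,→)
state=q1 head=3 tape=2_2[_]   (q1,_)→(q1,_,·)
state=q1 head=3 tape=2_2[_]   (q1,_)→(q1,_,·)
state=q1 head=3 tape=2_2[_]   (q1,_)→(q1,_,·)
state=q1 head=3 tape=2_2[_]   (q1,_)→(q1,_,·)
state=q1 head=3 tape=2_2[_]   (q1,_)→(q1,_,·)
state=q1 head=3 tape=2_2[_]   (q1,_)→(q1,_,·)
state=q1 head=3 tape=2_2[_]
After 12 steps: state q1, head at 3, tape 2_2.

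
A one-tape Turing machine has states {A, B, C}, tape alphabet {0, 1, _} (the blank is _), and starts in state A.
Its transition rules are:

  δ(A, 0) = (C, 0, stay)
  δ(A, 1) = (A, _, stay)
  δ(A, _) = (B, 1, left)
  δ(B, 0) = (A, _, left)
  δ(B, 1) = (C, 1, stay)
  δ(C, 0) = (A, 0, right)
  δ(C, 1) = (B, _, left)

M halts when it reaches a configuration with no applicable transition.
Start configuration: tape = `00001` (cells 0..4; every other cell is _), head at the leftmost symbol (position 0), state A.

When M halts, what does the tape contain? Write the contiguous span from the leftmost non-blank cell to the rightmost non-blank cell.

state=A head=0 tape=__[0]0001   (A,0)→(C,0,stay)
state=C head=0 tape=__[0]0001   (C,0)→(A,0,right)
state=A head=1 tape=__0[0]001   (A,0)→(C,0,stay)
state=C head=1 tape=__0[0]001   (C,0)→(A,0,right)
state=A head=2 tape=__00[0]01   (A,0)→(C,0,stay)
state=C head=2 tape=__00[0]01   (C,0)→(A,0,right)
state=A head=3 tape=__000[0]1   (A,0)→(C,0,stay)
state=C head=3 tape=__000[0]1   (C,0)→(A,0,right)
state=A head=4 tape=__0000[1]   (A,1)→(A,_,stay)
state=A head=4 tape=__0000[_]   (A,_)→(B,1,left)
state=B head=3 tape=__000[0]1   (B,0)→(A,_,left)
state=A head=2 tape=__00[0]_1   (A,0)→(C,0,stay)
state=C head=2 tape=__00[0]_1   (C,0)→(A,0,right)
state=A head=3 tape=__000[_]1   (A,_)→(B,1,left)
state=B head=2 tape=__00[0]11   (B,0)→(A,_,left)
state=A head=1 tape=__0[0]_11   (A,0)→(C,0,stay)
state=C head=1 tape=__0[0]_11   (C,0)→(A,0,right)
state=A head=2 tape=__00[_]11   (A,_)→(B,1,left)
state=B head=1 tape=__0[0]111   (B,0)→(A,_,left)
state=A head=0 tape=__[0]_111   (A,0)→(C,0,stay)
state=C head=0 tape=__[0]_111   (C,0)→(A,0,right)
state=A head=1 tape=__0[_]111   (A,_)→(B,1,left)
state=B head=0 tape=__[0]1111   (B,0)→(A,_,left)
state=A head=-1 tape=_[_]_1111   (A,_)→(B,1,left)
state=B head=-2 tape=[_]1_1111
The non-blank tape span at halt is 1_1111.

1_1111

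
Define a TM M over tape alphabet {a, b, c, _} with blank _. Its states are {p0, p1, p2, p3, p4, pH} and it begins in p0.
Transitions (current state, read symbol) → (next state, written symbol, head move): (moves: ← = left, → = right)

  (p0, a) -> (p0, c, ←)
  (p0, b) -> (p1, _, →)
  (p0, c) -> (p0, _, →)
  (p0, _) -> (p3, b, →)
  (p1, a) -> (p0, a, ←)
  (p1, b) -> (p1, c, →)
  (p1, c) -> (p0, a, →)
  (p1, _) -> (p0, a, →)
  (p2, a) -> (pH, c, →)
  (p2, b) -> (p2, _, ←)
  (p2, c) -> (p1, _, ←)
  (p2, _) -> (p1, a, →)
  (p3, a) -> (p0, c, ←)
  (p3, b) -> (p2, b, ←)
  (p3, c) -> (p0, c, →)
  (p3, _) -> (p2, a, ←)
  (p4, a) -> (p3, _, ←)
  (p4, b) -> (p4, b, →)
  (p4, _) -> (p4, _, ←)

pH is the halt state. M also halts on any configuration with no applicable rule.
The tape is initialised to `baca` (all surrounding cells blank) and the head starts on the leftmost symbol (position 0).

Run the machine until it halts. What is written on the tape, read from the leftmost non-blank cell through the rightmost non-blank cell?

state=p0 head=0 tape=[b]aca____   (p0,b)→(p1,_,→)
state=p1 head=1 tape=_[a]ca____   (p1,a)→(p0,a,←)
state=p0 head=0 tape=[_]aca____   (p0,_)→(p3,b,→)
state=p3 head=1 tape=b[a]ca____   (p3,a)→(p0,c,←)
state=p0 head=0 tape=[b]cca____   (p0,b)→(p1,_,→)
state=p1 head=1 tape=_[c]ca____   (p1,c)→(p0,a,→)
state=p0 head=2 tape=_a[c]a____   (p0,c)→(p0,_,→)
state=p0 head=3 tape=_a_[a]____   (p0,a)→(p0,c,←)
state=p0 head=2 tape=_a[_]c____   (p0,_)→(p3,b,→)
state=p3 head=3 tape=_ab[c]____   (p3,c)→(p0,c,→)
state=p0 head=4 tape=_abc[_]___   (p0,_)→(p3,b,→)
state=p3 head=5 tape=_abcb[_]__   (p3,_)→(p2,a,←)
state=p2 head=4 tape=_abc[b]a__   (p2,b)→(p2,_,←)
state=p2 head=3 tape=_ab[c]_a__   (p2,c)→(p1,_,←)
state=p1 head=2 tape=_a[b]__a__   (p1,b)→(p1,c,→)
state=p1 head=3 tape=_ac[_]_a__   (p1,_)→(p0,a,→)
state=p0 head=4 tape=_aca[_]a__   (p0,_)→(p3,b,→)
state=p3 head=5 tape=_acab[a]__   (p3,a)→(p0,c,←)
state=p0 head=4 tape=_aca[b]c__   (p0,b)→(p1,_,→)
state=p1 head=5 tape=_aca_[c]__   (p1,c)→(p0,a,→)
state=p0 head=6 tape=_aca_a[_]_   (p0,_)→(p3,b,→)
state=p3 head=7 tape=_aca_ab[_]   (p3,_)→(p2,a,←)
state=p2 head=6 tape=_aca_a[b]a   (p2,b)→(p2,_,←)
state=p2 head=5 tape=_aca_[a]_a   (p2,a)→(pH,c,→)
state=pH head=6 tape=_aca_c[_]a
The non-blank tape span at halt is aca_c_a.

aca_c_a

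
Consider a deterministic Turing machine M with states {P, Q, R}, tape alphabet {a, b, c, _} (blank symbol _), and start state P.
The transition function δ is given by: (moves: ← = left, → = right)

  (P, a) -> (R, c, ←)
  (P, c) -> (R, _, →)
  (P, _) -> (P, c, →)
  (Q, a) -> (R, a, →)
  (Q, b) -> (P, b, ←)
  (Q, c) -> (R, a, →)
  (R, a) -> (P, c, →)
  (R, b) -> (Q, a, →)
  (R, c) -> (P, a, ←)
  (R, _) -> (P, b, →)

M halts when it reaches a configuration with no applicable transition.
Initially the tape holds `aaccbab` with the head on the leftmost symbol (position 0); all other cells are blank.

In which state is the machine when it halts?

Q

state=P head=0 tape=_[a]accbab_   (P,a)→(R,c,←)
state=R head=-1 tape=[_]caccbab_   (R,_)→(P,b,→)
state=P head=0 tape=b[c]accbab_   (P,c)→(R,_,→)
state=R head=1 tape=b_[a]ccbab_   (R,a)→(P,c,→)
state=P head=2 tape=b_c[c]cbab_   (P,c)→(R,_,→)
state=R head=3 tape=b_c_[c]bab_   (R,c)→(P,a,←)
state=P head=2 tape=b_c[_]abab_   (P,_)→(P,c,→)
state=P head=3 tape=b_cc[a]bab_   (P,a)→(R,c,←)
state=R head=2 tape=b_c[c]cbab_   (R,c)→(P,a,←)
state=P head=1 tape=b_[c]acbab_   (P,c)→(R,_,→)
state=R head=2 tape=b__[a]cbab_   (R,a)→(P,c,→)
state=P head=3 tape=b__c[c]bab_   (P,c)→(R,_,→)
state=R head=4 tape=b__c_[b]ab_   (R,b)→(Q,a,→)
state=Q head=5 tape=b__c_a[a]b_   (Q,a)→(R,a,→)
state=R head=6 tape=b__c_aa[b]_   (R,b)→(Q,a,→)
state=Q head=7 tape=b__c_aaa[_]
No transition is defined for (Q, _); M halts in state Q.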